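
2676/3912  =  223/326 = 0.68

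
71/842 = 71/842 = 0.08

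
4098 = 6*683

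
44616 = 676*66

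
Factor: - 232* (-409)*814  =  77238832 = 2^4*11^1*29^1*37^1 * 409^1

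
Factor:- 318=-2^1*3^1*53^1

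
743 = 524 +219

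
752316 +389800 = 1142116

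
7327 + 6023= 13350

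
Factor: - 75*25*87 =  - 3^2*5^4* 29^1=- 163125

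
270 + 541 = 811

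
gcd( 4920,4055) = 5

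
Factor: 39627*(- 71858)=-2847516966=-  2^1*3^2 * 7^1*17^1*19^1*31^1*37^1*61^1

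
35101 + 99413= 134514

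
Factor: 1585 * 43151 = 68394335= 5^1*317^1*43151^1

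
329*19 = 6251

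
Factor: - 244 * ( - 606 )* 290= 2^4*3^1*5^1*29^1*61^1*101^1= 42880560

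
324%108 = 0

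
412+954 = 1366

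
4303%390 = 13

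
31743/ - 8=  - 31743/8 = - 3967.88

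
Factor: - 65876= -2^2*43^1*383^1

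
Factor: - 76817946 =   -  2^1*3^1*239^1*53569^1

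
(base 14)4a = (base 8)102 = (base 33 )20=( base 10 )66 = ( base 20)36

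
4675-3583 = 1092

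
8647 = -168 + 8815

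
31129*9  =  280161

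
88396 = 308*287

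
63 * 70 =4410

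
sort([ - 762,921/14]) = [ - 762,921/14 ]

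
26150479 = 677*38627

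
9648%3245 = 3158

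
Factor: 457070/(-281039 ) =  - 2^1 * 5^1*11^( - 1)* 29^( - 1)*881^ ( - 1 )*45707^1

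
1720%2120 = 1720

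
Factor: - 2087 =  - 2087^1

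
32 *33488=1071616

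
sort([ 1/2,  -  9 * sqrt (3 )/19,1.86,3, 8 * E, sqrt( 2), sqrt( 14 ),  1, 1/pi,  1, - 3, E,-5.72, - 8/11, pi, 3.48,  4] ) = [-5.72, - 3, - 9*sqrt(3) /19, - 8/11, 1/pi,1/2, 1, 1,  sqrt( 2), 1.86, E,3, pi, 3.48, sqrt(14), 4, 8*E]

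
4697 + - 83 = 4614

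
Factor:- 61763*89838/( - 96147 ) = 2^1*3^(- 2 )*7^1 * 13^1*23^1 * 31^1*1187^ ( - 1)*  4751^1 = 616518266/10683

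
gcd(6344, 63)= 1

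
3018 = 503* 6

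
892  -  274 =618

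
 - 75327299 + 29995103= -45332196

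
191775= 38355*5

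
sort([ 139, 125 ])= [ 125, 139]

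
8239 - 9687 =-1448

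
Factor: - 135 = - 3^3 *5^1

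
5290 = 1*5290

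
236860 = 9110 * 26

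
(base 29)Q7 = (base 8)1371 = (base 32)NP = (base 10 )761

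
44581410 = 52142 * 855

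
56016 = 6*9336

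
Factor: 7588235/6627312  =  2^(-4)*3^(-3 )*5^1*23^( - 2 )*29^( - 1 )*1517647^1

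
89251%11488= 8835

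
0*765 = 0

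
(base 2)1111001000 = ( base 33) TB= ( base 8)1710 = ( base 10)968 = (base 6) 4252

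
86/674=43/337 =0.13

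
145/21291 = 145/21291 = 0.01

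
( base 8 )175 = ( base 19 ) 6b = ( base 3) 11122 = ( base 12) A5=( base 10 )125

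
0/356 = 0=0.00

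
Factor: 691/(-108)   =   - 2^( -2)*3^ ( - 3) * 691^1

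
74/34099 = 74/34099  =  0.00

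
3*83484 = 250452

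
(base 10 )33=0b100001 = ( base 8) 41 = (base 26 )17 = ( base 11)30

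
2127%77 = 48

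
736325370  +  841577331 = 1577902701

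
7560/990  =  7 + 7/11 = 7.64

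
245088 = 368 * 666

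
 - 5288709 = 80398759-85687468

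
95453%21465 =9593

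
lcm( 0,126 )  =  0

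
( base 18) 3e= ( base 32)24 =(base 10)68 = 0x44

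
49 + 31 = 80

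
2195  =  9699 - 7504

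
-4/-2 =2+0/1 = 2.00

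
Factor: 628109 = 227^1*2767^1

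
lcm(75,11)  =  825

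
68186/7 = 9740 + 6/7 = 9740.86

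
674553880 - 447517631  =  227036249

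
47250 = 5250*9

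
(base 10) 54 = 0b110110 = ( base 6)130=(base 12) 46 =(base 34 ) 1K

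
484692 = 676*717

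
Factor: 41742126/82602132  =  2^( - 1)*3^1*19^1 * 229^( - 1)*30059^(-1)*122053^1 =6957021/13767022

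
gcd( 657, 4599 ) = 657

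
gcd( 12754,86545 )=911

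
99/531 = 11/59 = 0.19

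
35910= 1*35910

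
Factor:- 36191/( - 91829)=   229^( - 1 )*401^( -1) * 36191^1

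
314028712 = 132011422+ 182017290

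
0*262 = 0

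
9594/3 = 3198 =3198.00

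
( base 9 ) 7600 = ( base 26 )86P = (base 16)15d5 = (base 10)5589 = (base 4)1113111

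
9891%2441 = 127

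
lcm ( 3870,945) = 81270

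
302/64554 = 151/32277 = 0.00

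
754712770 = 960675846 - 205963076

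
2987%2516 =471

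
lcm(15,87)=435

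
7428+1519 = 8947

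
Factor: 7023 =3^1*2341^1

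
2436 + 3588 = 6024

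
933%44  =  9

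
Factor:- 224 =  - 2^5*7^1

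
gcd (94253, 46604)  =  1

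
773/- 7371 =-773/7371 = -0.10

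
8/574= 4/287 = 0.01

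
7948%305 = 18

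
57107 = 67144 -10037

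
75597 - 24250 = 51347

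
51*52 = 2652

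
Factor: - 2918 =-2^1 *1459^1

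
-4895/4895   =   - 1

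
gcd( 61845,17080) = 35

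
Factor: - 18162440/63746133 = -2^3*3^( - 1)*5^1*11^ ( - 1)*23^( - 1)*83987^( - 1 )*454061^1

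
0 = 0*940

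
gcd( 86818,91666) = 2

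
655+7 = 662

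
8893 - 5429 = 3464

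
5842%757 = 543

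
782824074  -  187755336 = 595068738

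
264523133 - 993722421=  - 729199288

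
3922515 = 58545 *67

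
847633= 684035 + 163598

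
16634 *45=748530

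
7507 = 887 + 6620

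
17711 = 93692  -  75981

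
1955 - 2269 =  - 314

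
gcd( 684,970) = 2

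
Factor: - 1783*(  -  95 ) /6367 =5^1*19^1*1783^1*6367^(-1)= 169385/6367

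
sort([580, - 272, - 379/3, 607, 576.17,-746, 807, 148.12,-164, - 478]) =[ - 746, - 478 ,-272, - 164, - 379/3 , 148.12, 576.17,580 , 607, 807 ]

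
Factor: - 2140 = -2^2*5^1*107^1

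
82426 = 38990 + 43436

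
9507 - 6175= 3332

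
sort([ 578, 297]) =[ 297, 578]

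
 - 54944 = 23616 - 78560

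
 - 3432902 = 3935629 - 7368531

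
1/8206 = 1/8206 = 0.00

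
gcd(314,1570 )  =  314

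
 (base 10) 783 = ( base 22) 1dd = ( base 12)553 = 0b1100001111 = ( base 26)143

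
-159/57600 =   -  1  +  19147/19200=-  0.00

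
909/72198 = 101/8022 = 0.01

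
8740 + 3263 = 12003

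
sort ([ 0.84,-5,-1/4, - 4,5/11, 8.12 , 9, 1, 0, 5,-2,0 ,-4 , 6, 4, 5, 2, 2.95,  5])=[ - 5,- 4, - 4,-2, - 1/4,  0,  0 , 5/11,0.84,1,2, 2.95,  4,5, 5,  5,  6 , 8.12, 9]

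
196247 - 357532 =-161285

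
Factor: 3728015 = 5^1*17^1*61^1*719^1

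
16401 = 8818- - 7583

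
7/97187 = 7/97187  =  0.00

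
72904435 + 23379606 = 96284041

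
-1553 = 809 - 2362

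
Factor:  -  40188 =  - 2^2*3^1*17^1*197^1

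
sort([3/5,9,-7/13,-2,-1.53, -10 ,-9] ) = [ - 10, - 9,-2 ,- 1.53, - 7/13,3/5, 9 ] 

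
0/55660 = 0 = 0.00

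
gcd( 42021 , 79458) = 3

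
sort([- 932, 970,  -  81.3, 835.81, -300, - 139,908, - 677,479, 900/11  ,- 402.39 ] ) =[ - 932,-677, - 402.39, - 300,  -  139  , -81.3,  900/11, 479,  835.81,908, 970]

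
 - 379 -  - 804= 425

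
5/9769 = 5/9769= 0.00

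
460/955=92/191 = 0.48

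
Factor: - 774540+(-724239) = -3^2*241^1*691^1 = - 1498779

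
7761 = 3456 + 4305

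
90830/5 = 18166 = 18166.00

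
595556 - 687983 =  - 92427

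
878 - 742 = 136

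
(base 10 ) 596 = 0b1001010100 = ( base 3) 211002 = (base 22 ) 152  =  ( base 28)l8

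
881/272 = 881/272=3.24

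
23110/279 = 82 + 232/279 = 82.83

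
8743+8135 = 16878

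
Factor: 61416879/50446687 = 3^1*41^(-1)*389^(-1)*3163^ ( - 1 )*20472293^1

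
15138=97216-82078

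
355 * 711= 252405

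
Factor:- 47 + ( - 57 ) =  - 104  =  -  2^3 * 13^1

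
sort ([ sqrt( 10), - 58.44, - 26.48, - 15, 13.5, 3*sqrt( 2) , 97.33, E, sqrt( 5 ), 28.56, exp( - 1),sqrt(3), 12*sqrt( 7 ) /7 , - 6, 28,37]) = [ - 58.44,  -  26.48, - 15,- 6,  exp(  -  1 ),sqrt( 3), sqrt(5), E, sqrt( 10 ), 3* sqrt( 2),12*sqrt(7) /7, 13.5,28, 28.56, 37, 97.33] 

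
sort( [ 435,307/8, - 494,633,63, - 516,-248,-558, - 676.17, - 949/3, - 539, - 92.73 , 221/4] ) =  [ - 676.17, - 558, - 539 , - 516, - 494,-949/3 , - 248,  -  92.73,307/8,221/4,63,435,633]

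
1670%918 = 752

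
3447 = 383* 9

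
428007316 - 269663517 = 158343799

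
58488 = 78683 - 20195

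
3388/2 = 1694 = 1694.00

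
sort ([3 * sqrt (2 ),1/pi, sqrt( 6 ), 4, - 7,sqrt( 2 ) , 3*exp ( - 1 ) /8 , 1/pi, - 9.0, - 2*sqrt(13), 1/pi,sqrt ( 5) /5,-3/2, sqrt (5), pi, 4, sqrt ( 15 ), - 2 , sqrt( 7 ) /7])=[ - 9.0, - 2*sqrt( 13), - 7, - 2, - 3/2,  3*exp( - 1)/8, 1/pi,1/pi , 1/pi,sqrt ( 7 ) /7,sqrt (5) /5, sqrt(2 ),  sqrt(5), sqrt (6 ),pi,sqrt ( 15),4,4 , 3*sqrt( 2 )] 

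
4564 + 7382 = 11946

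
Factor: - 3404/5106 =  - 2^1 * 3^ (-1 ) =- 2/3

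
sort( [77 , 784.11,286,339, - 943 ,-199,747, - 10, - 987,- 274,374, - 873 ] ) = [ - 987, - 943, - 873, - 274, - 199, - 10,77, 286, 339,374,747, 784.11 ]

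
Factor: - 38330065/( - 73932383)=5^1*7^( -1 )*2389^(  -  1)*4421^ ( - 1)*7666013^1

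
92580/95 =18516/19 = 974.53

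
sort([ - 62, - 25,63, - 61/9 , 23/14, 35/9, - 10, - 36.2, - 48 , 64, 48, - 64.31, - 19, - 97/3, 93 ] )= [- 64.31, - 62,-48,- 36.2, - 97/3,-25, - 19, - 10,-61/9,23/14, 35/9,48, 63,64,  93]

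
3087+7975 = 11062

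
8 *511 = 4088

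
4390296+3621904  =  8012200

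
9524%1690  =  1074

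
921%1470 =921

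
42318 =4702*9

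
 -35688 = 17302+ - 52990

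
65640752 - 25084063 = 40556689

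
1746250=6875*254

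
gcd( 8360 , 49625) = 5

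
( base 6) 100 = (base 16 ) 24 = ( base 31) 15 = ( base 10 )36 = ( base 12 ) 30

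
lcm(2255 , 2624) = 144320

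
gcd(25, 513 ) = 1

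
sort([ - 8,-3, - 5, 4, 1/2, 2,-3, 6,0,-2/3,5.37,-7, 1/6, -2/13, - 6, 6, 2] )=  [-8 ,- 7,-6, - 5,  -  3, - 3, - 2/3, - 2/13,0, 1/6, 1/2, 2 , 2, 4, 5.37,6, 6]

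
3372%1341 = 690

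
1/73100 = 1/73100 = 0.00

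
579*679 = 393141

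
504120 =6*84020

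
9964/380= 26+21/95= 26.22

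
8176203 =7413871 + 762332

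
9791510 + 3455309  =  13246819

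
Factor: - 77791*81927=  - 6373183257 =- 3^2*7^1*9103^1 * 11113^1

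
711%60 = 51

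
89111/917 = 97 + 162/917  =  97.18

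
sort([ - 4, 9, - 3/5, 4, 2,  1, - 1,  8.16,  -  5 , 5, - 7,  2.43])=[ - 7, - 5 , - 4, - 1, - 3/5, 1,  2, 2.43 , 4 , 5,  8.16,9] 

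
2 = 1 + 1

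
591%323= 268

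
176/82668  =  44/20667 =0.00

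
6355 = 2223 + 4132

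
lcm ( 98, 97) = 9506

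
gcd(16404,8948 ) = 4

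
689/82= 689/82= 8.40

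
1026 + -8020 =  - 6994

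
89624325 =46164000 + 43460325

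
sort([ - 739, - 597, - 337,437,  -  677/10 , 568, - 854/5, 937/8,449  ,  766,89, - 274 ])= [  -  739, - 597, - 337, - 274, - 854/5 , - 677/10,89,937/8,437,449,568,766]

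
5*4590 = 22950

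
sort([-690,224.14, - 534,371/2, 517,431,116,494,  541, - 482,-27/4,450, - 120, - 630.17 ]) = [-690, - 630.17, - 534,-482, - 120,-27/4,116, 371/2,224.14,431, 450,494, 517,541]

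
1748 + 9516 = 11264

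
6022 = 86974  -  80952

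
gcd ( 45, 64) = 1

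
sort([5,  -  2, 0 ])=[ - 2, 0, 5 ] 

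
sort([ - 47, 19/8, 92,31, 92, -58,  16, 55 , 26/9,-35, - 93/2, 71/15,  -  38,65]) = [-58, - 47,-93/2, - 38,- 35, 19/8, 26/9 , 71/15, 16, 31, 55,65, 92,92]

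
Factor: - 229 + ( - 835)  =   - 1064 = - 2^3*7^1 * 19^1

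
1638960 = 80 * 20487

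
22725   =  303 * 75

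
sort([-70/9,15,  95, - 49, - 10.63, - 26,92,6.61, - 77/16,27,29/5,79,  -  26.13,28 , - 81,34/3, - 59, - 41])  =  [- 81, - 59,  -  49, - 41, - 26.13,-26,  -  10.63, - 70/9, - 77/16,29/5, 6.61, 34/3,15 , 27 , 28,79,92, 95]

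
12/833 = 12/833 = 0.01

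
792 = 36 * 22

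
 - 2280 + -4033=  - 6313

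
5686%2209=1268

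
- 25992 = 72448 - 98440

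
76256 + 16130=92386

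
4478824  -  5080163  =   - 601339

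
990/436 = 2 + 59/218  =  2.27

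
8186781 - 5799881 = 2386900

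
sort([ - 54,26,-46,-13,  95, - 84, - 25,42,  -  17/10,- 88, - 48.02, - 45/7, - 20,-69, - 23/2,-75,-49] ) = [-88, - 84 ,-75,-69 , - 54,-49,  -  48.02 , - 46 , - 25, - 20,-13 ,-23/2,-45/7 ,-17/10,26,42, 95 ]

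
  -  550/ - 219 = 2 + 112/219 = 2.51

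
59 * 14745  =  869955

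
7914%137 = 105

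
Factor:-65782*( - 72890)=2^2*5^1*31^1*37^1*197^1*1061^1 = 4794849980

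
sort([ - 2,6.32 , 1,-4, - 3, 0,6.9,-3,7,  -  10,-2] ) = [-10, - 4, -3,-3,- 2,-2, 0,1,6.32 , 6.9, 7] 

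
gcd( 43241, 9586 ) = 1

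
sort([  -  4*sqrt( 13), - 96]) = [ - 96, - 4*sqrt ( 13) ] 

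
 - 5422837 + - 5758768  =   - 11181605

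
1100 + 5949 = 7049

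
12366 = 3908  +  8458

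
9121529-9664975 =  - 543446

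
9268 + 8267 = 17535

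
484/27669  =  484/27669  =  0.02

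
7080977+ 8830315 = 15911292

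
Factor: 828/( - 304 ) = -207/76 =- 2^ (-2 )*3^2 * 19^ (  -  1) * 23^1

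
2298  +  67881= 70179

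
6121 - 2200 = 3921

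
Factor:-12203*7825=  - 5^2*313^1*12203^1 = - 95488475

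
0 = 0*35672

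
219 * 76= 16644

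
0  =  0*256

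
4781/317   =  15+26/317=15.08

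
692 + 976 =1668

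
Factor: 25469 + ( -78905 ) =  - 2^2 * 3^1*61^1*73^1=- 53436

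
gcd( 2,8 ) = 2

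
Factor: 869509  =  101^1*8609^1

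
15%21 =15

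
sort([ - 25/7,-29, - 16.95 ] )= [ - 29,-16.95,-25/7] 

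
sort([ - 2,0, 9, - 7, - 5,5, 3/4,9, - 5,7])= [ - 7, - 5,-5,-2, 0, 3/4, 5, 7,9 , 9] 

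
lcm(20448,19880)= 715680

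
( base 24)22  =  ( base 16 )32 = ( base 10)50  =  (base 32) 1i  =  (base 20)2a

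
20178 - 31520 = - 11342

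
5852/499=5852/499 = 11.73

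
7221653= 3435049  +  3786604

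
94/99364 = 47/49682 = 0.00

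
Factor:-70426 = - 2^1 *23^1 * 1531^1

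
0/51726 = 0  =  0.00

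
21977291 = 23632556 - 1655265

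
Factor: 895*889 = 795655 = 5^1*7^1*127^1*179^1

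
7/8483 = 7/8483 =0.00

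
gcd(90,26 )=2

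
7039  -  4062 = 2977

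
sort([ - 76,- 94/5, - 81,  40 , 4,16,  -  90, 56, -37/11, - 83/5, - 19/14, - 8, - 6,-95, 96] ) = [ - 95,  -  90,- 81,- 76, -94/5, -83/5, -8, - 6, - 37/11, - 19/14, 4, 16, 40,56,96] 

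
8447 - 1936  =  6511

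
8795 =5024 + 3771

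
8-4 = 4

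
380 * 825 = 313500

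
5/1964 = 5/1964 = 0.00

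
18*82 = 1476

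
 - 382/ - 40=9+11/20 = 9.55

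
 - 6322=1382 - 7704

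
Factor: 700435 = 5^1*  19^1*73^1 *101^1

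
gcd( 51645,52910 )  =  55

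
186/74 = 2 + 19/37  =  2.51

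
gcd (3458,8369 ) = 1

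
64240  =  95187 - 30947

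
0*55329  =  0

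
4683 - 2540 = 2143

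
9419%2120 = 939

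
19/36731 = 19/36731 = 0.00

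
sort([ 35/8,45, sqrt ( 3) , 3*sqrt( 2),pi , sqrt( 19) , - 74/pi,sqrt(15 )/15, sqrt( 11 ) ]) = [ - 74/pi, sqrt( 15 ) /15, sqrt(3 ), pi, sqrt (11), 3*sqrt(2 ), sqrt( 19), 35/8, 45 ]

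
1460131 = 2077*703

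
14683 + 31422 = 46105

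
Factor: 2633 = 2633^1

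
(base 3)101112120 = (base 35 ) 69i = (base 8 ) 17003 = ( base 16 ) 1e03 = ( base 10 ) 7683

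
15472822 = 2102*7361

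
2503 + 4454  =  6957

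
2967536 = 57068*52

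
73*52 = 3796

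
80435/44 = 1828  +  3/44 = 1828.07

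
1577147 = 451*3497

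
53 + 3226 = 3279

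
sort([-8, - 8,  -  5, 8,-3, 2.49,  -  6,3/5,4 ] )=[ - 8,  -  8,  -  6, - 5, -3, 3/5, 2.49, 4,8]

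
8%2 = 0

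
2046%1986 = 60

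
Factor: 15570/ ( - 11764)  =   - 2^( - 1 )*3^2* 5^1*17^( - 1)   =  - 45/34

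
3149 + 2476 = 5625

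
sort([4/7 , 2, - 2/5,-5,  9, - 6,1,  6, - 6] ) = [ - 6, - 6, - 5,-2/5,4/7,  1,2, 6, 9]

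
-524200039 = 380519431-904719470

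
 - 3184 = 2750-5934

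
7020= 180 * 39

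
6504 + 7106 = 13610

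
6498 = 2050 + 4448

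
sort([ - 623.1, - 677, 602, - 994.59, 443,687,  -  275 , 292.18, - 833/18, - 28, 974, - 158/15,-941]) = [ - 994.59, - 941, - 677, - 623.1,-275, - 833/18, - 28, - 158/15,292.18, 443,602, 687,974]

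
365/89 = 365/89 = 4.10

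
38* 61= 2318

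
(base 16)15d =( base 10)349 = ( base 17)139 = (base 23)F4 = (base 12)251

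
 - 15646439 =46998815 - 62645254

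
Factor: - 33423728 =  - 2^4*13^1*37^1*43^1*101^1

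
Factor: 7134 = 2^1*3^1* 29^1*41^1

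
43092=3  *14364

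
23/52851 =23/52851 = 0.00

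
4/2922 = 2/1461 = 0.00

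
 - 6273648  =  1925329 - 8198977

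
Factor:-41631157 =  - 41631157^1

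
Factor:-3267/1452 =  - 2^( - 2 ) * 3^2= - 9/4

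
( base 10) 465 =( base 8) 721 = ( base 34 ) DN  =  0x1d1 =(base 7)1233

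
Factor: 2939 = 2939^1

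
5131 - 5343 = -212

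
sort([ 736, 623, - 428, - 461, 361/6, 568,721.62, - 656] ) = [ - 656,- 461 ,- 428,361/6,568,623, 721.62,736]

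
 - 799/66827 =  - 47/3931 = - 0.01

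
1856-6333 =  - 4477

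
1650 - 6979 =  -5329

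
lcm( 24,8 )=24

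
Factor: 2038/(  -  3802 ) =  - 1019^1*1901^( - 1 )  =  - 1019/1901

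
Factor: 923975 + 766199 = 2^1*17^1*49711^1 = 1690174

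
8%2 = 0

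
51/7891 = 51/7891= 0.01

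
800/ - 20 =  - 40+0/1= - 40.00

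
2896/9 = 321+7/9 = 321.78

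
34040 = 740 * 46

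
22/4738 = 11/2369 = 0.00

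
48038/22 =2183 +6/11 = 2183.55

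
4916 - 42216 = - 37300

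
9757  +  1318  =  11075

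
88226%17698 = 17434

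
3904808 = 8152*479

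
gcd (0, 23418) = 23418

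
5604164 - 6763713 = -1159549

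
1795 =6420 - 4625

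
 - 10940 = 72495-83435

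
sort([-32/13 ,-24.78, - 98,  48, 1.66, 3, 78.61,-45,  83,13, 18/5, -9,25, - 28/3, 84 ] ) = [-98,-45,-24.78,  -  28/3, - 9, - 32/13,1.66,  3, 18/5, 13 , 25,48,78.61, 83 , 84] 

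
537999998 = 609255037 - 71255039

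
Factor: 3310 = 2^1*5^1*331^1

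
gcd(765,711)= 9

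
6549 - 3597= 2952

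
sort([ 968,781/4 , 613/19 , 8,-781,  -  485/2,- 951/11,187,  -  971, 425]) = [-971,  -  781,- 485/2,-951/11,8,613/19,187,781/4,425,968 ]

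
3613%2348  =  1265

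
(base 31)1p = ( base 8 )70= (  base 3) 2002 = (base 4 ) 320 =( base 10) 56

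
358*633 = 226614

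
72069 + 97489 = 169558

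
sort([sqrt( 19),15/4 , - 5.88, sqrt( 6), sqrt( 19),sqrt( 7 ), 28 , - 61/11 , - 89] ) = [-89, - 5.88, - 61/11 , sqrt( 6 ),sqrt( 7 ), 15/4,sqrt( 19 ),  sqrt( 19 ), 28 ] 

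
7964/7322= 3982/3661 = 1.09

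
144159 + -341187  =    -  197028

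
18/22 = 9/11 = 0.82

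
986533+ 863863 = 1850396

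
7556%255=161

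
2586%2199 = 387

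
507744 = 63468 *8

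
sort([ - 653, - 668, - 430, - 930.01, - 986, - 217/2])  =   [ - 986, - 930.01, - 668, - 653,-430, - 217/2]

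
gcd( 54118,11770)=2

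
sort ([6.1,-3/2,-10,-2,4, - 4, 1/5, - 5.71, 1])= [ - 10, - 5.71,- 4, - 2, - 3/2,1/5, 1, 4, 6.1 ] 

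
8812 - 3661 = 5151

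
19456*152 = 2957312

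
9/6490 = 9/6490 = 0.00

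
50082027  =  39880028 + 10201999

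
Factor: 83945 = 5^1 * 103^1*163^1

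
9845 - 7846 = 1999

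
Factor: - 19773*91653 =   -  1812254769 = - 3^3*13^3 * 137^1*223^1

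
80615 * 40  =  3224600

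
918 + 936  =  1854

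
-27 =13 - 40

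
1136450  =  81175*14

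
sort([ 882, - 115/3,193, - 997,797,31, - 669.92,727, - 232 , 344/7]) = [ - 997, - 669.92, - 232 , - 115/3,  31  ,  344/7,193,727,797 , 882 ] 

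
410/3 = 410/3 = 136.67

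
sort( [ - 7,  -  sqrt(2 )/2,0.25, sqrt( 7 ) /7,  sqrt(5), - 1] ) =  [ - 7,-1, - sqrt(2 )/2,  0.25,  sqrt(7)/7 , sqrt(5 )]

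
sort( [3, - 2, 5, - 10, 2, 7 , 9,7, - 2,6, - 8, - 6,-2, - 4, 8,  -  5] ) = [ - 10,-8 , - 6,-5, - 4, -2, - 2, - 2, 2 , 3,5, 6,7,7, 8, 9]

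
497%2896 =497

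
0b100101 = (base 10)37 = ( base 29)18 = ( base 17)23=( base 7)52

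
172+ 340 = 512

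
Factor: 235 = 5^1 *47^1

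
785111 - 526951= 258160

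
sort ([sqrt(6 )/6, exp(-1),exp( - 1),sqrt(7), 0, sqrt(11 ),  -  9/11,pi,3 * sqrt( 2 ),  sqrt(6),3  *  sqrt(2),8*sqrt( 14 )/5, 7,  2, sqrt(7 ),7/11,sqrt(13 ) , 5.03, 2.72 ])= [-9/11,0,exp(-1),exp(-1), sqrt( 6) /6,  7/11, 2,  sqrt(6),sqrt(7 ),sqrt( 7 ),2.72, pi,sqrt(11) , sqrt( 13),3*sqrt( 2 ), 3*sqrt(2 ),5.03,8*sqrt (14)/5, 7]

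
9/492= 3/164 = 0.02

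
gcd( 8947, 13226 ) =389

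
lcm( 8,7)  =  56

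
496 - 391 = 105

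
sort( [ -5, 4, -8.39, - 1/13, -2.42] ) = [ - 8.39,  -  5,-2.42, -1/13, 4] 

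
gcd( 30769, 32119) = 1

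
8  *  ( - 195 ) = -1560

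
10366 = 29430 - 19064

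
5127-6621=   -  1494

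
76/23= 76/23 = 3.30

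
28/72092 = 7/18023=0.00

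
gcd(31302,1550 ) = 2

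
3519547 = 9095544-5575997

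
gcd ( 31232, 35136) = 3904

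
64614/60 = 10769/10 = 1076.90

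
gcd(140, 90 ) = 10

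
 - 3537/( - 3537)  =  1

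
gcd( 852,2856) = 12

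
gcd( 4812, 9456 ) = 12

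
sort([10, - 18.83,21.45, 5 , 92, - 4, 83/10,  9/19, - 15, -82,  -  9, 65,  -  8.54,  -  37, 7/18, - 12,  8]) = [ - 82,  -  37, - 18.83,  -  15, - 12, - 9,  -  8.54, - 4, 7/18, 9/19,  5,  8 , 83/10, 10,21.45,65, 92]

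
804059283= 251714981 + 552344302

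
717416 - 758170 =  - 40754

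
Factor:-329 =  - 7^1*47^1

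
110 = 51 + 59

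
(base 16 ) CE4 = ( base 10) 3300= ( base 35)2OA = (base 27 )4E6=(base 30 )3k0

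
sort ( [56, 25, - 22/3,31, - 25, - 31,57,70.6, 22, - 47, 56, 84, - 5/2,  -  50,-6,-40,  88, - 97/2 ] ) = [ - 50,-97/2, - 47, -40, - 31, - 25, - 22/3, - 6, - 5/2 , 22,25,31,56,56,57,70.6,84,88] 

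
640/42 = 15+5/21 = 15.24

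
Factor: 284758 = 2^1*173^1*823^1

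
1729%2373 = 1729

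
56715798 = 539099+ 56176699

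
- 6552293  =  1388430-7940723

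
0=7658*0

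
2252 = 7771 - 5519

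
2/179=2/179  =  0.01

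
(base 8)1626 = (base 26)198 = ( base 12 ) 646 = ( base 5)12133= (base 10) 918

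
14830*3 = 44490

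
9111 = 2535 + 6576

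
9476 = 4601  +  4875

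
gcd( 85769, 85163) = 1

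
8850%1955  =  1030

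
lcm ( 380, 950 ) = 1900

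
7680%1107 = 1038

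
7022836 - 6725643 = 297193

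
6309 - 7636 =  - 1327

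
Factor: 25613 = 7^1*3659^1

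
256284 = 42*6102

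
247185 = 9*27465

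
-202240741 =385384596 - 587625337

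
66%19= 9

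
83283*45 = 3747735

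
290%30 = 20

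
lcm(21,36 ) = 252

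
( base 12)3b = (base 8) 57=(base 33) 1e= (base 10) 47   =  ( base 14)35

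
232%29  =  0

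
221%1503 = 221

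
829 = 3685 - 2856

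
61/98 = 61/98 = 0.62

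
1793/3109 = 1793/3109  =  0.58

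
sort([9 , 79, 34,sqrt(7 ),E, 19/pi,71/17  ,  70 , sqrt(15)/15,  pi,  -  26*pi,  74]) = [-26*pi,sqrt( 15) /15,sqrt (7), E, pi,71/17, 19/pi,9,  34,70 , 74 , 79]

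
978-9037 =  - 8059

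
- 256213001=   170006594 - 426219595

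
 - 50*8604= -430200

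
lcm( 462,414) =31878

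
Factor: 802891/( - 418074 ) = -2^( - 1 )*3^( - 1) *59^(-1) * 499^1*1181^( - 1)*1609^1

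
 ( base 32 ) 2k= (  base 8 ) 124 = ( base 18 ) 4c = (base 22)3i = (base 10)84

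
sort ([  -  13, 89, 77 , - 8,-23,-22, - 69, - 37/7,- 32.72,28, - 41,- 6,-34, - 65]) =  [  -  69, - 65 ,-41, - 34,-32.72, - 23,-22 ,-13,-8, - 6 ,-37/7, 28,77,89]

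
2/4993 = 2/4993 = 0.00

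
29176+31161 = 60337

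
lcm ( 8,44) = 88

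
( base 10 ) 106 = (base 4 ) 1222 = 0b1101010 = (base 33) 37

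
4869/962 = 5 + 59/962 = 5.06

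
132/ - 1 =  - 132+0/1 =- 132.00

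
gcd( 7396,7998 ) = 86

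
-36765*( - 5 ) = 183825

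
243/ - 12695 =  - 1+12452/12695 = -0.02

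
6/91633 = 6/91633 =0.00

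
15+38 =53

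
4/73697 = 4/73697=0.00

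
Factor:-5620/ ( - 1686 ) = 2^1*3^ ( -1 )*5^1=10/3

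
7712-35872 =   -  28160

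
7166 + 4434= 11600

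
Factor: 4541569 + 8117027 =12658596 = 2^2*3^1*157^1*6719^1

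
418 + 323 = 741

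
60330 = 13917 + 46413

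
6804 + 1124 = 7928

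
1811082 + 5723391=7534473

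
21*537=11277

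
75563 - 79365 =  - 3802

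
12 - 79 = -67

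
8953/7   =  1279 =1279.00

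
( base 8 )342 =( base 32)72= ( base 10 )226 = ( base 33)6S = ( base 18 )ca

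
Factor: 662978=2^1*331489^1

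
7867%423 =253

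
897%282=51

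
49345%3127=2440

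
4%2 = 0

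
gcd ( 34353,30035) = 1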